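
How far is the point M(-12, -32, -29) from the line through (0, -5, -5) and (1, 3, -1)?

A direction vector is d = (1, 8, 4).
AP = (-12, -27, -24); AP·d = -324, |AP|² = 1449, |d|² = 81.
distance² = |AP|² − (AP·d)²/|d|² = 1449 − 104976/81 = 153, so the distance is 3√17.

3√17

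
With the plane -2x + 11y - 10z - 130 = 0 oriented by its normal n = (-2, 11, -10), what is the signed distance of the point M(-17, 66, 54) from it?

6

n·M − 130 = 90.
|n| = 15, so the signed distance is 90/15 = 6.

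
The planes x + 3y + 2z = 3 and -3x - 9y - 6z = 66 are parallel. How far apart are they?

25/√14

Divide the second equation by -3 to match normals: x + 3y + 2z = -22.
Both planes have normal n = (1, 3, 2), |n| = √14. Any point on the first plane is at distance |(-22) − 3|/|n| = 25/√14 from the second.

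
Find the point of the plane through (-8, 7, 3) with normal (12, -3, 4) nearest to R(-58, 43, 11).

(-10, 31, 27)

n = (12, -3, 4), |n|² = 169, and n·R − (-105) = -676.
t = -676/169 = -4, so the foot is R − t·n = (-58, 43, 11) − (-4)·(12, -3, 4) = (-10, 31, 27).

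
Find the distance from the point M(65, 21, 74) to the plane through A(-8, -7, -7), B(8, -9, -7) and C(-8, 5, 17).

3

AB = (16, -2, 0) and AC = (0, 12, 24), so a normal is n = AB × AC = (-48, -384, 192).
d = |(-48)·65 + (-384)·21 + 192·74 − 1728| / √(2304 + 147456 + 36864) = |1296| / 432 = 3.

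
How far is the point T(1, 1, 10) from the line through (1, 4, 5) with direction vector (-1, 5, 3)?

Direction vector d = (-1, 5, 3).
AP = (0, -3, 5); AP·d = 0, |AP|² = 34, |d|² = 35.
distance² = |AP|² − (AP·d)²/|d|² = 34 − 0/35 = 34, so the distance is √34.

√34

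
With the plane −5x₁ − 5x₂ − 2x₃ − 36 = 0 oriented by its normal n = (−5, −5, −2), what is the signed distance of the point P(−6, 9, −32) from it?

n·P − 36 = 13.
|n| = 3√6, so the signed distance is 13/(3√6).

13/(3√6)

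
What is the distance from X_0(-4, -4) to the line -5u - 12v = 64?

4/13

d = |(-5)·(-4) + (-12)·(-4) − 64| / √(25 + 144) = |4|/13 = 4/13.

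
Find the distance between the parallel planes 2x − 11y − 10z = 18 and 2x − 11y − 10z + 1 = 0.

19/15

With common normal n = (2, −11, −10) (|n| = 15), the distance is |18 − (-1)|/|n| = 19/15.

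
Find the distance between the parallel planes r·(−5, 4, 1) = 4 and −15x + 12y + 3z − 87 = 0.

Divide the second equation by 3 to match normals: −5x + 4y + z = 29.
Both planes have normal n = (−5, 4, 1), |n| = √42. Any point on the first plane is at distance |29 − 4|/|n| = 25/√42 = 25√42/42 from the second.

25/√42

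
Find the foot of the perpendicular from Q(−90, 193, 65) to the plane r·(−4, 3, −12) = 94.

n = (−4, 3, −12), |n|² = 169, and n·Q − 94 = 65.
t = 65/169 = 5/13, so the foot is Q − t·n = (−90, 193, 65) − (5/13)·(−4, 3, −12) = (−1150/13, 2494/13, 905/13).

(-1150/13, 2494/13, 905/13)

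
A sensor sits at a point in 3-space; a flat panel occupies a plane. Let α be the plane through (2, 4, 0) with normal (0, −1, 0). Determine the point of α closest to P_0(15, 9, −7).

The perpendicular from P_0 has direction n = (0, −1, 0): r = (15, 9, −7) + μ(0, −1, 0).
Substitute into the plane: n·(P_0 + μn) = -4 gives -9 + 1μ = -4, so μ = 5.
Foot = (15, 9, −7) + 5·(0, −1, 0) = (15, 4, −7).

(15, 4, -7)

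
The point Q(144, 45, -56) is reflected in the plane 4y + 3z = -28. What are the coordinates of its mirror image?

n = (0, 4, 3), |n|² = 25, n·Q − (-28) = 40, so t = 40/25 = 8/5.
Foot F = Q − (8/5)·n = (144, 193/5, -304/5); the reflection is 2F − Q = (144, 161/5, -328/5).

(144, 161/5, -328/5)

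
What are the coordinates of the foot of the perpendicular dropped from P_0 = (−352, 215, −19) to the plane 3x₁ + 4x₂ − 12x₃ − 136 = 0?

n = (3, 4, −12), |n|² = 169, and n·P_0 − 136 = -104.
t = -104/169 = -8/13, so the foot is P_0 − t·n = (−352, 215, −19) − (-8/13)·(3, 4, −12) = (−4552/13, 2827/13, −343/13).

(-4552/13, 2827/13, -343/13)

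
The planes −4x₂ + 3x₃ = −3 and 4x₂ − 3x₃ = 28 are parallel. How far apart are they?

Divide the second equation by -1 to match normals: −4x₂ + 3x₃ = -28.
With common normal n = (0, −4, 3) (|n| = 5), the distance is |(-3) − (-28)|/|n| = 25/5 = 5.

5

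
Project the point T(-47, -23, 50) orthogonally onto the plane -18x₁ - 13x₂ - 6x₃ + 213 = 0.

(-11, 3, 62)

The perpendicular from T has direction n = (-18, -13, -6): r = (-47, -23, 50) + μ(-18, -13, -6).
Substitute into the plane: n·(T + μn) = -213 gives 845 + 529μ = -213, so μ = -2.
Foot = (-47, -23, 50) + (-2)·(-18, -13, -6) = (-11, 3, 62).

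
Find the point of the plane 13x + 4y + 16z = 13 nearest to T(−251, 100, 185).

(-5323/21, 2084/21, 3821/21)

The perpendicular from T has direction n = (13, 4, 16): r = (−251, 100, 185) + λ(13, 4, 16).
Substitute into the plane: n·(T + λn) = 13 gives 97 + 441λ = 13, so λ = -4/21.
Foot = (−251, 100, 185) + (-4/21)·(13, 4, 16) = (−5323/21, 2084/21, 3821/21).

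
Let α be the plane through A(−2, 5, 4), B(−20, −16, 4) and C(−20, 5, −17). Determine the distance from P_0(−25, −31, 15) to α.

AB = (−18, −21, 0) and AC = (−18, 0, −21), so a normal is n = AB × AC = (441, −378, −378).
Then n·(−25, −31, 15) − (−4284) = −693.
|n| = √(194481 + 142884 + 142884) = 693, so the distance is |-693|/693 = 1.

1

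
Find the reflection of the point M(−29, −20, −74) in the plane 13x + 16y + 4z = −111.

(23, 44, -58)

With n = (13, 16, 4), the signed offset is (n·M − (-111))/|n|² = -882/441 = -2.
M' = M − 2t·n = (−29, −20, −74) − (-4)·(13, 16, 4) = (23, 44, −58).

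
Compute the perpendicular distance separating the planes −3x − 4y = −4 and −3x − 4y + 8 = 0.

With common normal n = (−3, −4, 0) (|n| = 5), the distance is |(-4) − (-8)|/|n| = 4/5.

4/5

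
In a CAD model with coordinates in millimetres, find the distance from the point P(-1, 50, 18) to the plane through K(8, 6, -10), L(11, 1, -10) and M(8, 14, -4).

5/√2

KL = (3, -5, 0) and KM = (0, 8, 6), so a normal is n = KL × KM = (-30, -18, 24).
Then n·(-1, 50, 18) - (-588) = 150.
|n| = √(900 + 324 + 576) = 30√2, so the distance is |150|/(30√2) = 5√2/2.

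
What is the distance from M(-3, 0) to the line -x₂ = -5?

The normal to the line is n = (0, -1) with |n| = 1.
|n·M − (-5)| = |0 − (-5)| = 5, so the distance is 5/1 = 5.

5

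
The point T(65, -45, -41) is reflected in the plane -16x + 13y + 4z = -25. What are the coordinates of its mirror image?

(-63, 59, -9)

With n = (-16, 13, 4), the signed offset is (n·T − (-25))/|n|² = -1764/441 = -4.
T' = T − 2t·n = (65, -45, -41) − (-8)·(-16, 13, 4) = (-63, 59, -9).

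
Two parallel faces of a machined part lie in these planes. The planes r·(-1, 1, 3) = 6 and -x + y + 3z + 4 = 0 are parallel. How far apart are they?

Both planes have normal n = (-1, 1, 3), |n| = √11. Any point on the first plane is at distance |(-4) − 6|/|n| = 10/√11 = 10√11/11 from the second.

10√11/11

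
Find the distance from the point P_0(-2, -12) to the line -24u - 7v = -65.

The normal to the line is n = (-24, -7) with |n| = 25.
|n·P_0 − (-65)| = |132 − (-65)| = 197, so the distance is 197/25.

197/25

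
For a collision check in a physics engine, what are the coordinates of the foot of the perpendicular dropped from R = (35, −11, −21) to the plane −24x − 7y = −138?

(11, -18, -21)

n = (−24, −7, 0), |n|² = 625, and n·R − (-138) = -625.
t = -625/625 = -1, so the foot is R − t·n = (35, −11, −21) − (-1)·(−24, −7, 0) = (11, −18, −21).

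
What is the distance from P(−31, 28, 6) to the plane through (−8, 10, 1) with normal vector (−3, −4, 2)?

The plane has equation n·(r − (−8, 10, 1)) = 0, i.e. n·r = -14.
Then n·(−31, 28, 6) − (−14) = 7.
|n| = √(9 + 16 + 4) = √29, so the distance is |7|/√29 = 7/√29.

7√29/29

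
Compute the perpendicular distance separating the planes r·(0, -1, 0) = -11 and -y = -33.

22

Both planes have normal n = (0, -1, 0), |n| = 1. Any point on the first plane is at distance |(-33) − (-11)|/|n| = 22/1 = 22 from the second.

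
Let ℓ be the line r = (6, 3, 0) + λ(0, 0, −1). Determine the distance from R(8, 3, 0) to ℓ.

Direction vector d = (0, 0, −1).
AP = (2, 0, 0), and AP × d = (0, 2, 0).
|AP × d|² = 4 and |d|² = 1, so the distance is √4 = 2.

2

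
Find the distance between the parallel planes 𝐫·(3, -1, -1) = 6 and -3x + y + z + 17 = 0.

Divide the second equation by -1 to match normals: 3x - y - z = 17.
With common normal n = (3, -1, -1) (|n| = √11), the distance is |6 − 17|/|n| = 11/√11 = √11.

√11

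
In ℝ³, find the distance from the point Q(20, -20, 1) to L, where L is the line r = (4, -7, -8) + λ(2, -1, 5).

2√59

Direction vector d = (2, -1, 5).
AP = (16, -13, 9); AP·d = 90, |AP|² = 506, |d|² = 30.
distance² = |AP|² − (AP·d)²/|d|² = 506 − 8100/30 = 236, so the distance is 2√59.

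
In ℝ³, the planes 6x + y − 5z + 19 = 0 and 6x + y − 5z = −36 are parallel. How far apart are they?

17/√62

With common normal n = (6, 1, −5) (|n| = √62), the distance is |(-19) − (-36)|/|n| = 17/√62 = 17√62/62.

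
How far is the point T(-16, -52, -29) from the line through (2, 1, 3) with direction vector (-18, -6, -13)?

√2041

Direction vector d = (-18, -6, -13).
AP = (-18, -53, -32); AP·d = 1058, |AP|² = 4157, |d|² = 529.
distance² = |AP|² − (AP·d)²/|d|² = 4157 − 1119364/529 = 2041, so the distance is √2041.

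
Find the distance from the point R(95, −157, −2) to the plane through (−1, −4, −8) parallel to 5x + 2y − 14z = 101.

6

Parallel planes share the normal n = (5, 2, −14); since (−1, −4, −8) lies on the plane, its equation is 5x + 2y − 14z = 99.
d = |5·95 + 2·(-157) + (-14)·(-2) − 99| / √(25 + 4 + 196) = |90| / 15 = 6.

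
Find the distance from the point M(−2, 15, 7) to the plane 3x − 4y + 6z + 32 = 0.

Normal vector n = (3, −4, 6), and n·(−2, 15, 7) − (−32) = 8.
|n| = √(9 + 16 + 36) = √61, so the distance is |8|/√61 = 8√61/61.

8/√61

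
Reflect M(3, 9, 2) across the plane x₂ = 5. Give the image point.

(3, 1, 2)

With n = (0, 1, 0), the signed offset is (n·M − 5)/|n|² = 4/1 = 4.
M' = M − 2t·n = (3, 9, 2) − 8·(0, 1, 0) = (3, 1, 2).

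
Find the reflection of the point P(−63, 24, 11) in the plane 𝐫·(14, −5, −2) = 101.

(77, -26, -9)

n = (14, −5, −2), |n|² = 225, n·P − 101 = -1125, so t = -1125/225 = -5.
Foot F = P − (-5)·n = (7, −1, 1); the reflection is 2F − P = (77, −26, −9).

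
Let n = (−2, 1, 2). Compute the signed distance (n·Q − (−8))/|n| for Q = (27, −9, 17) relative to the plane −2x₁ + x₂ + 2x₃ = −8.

n·Q − (-8) = -21.
|n| = 3, so the signed distance is -21/3 = -7.

-7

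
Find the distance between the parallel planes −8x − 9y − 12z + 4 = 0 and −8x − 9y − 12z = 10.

Both planes have normal n = (−8, −9, −12), |n| = 17. Any point on the first plane is at distance |10 − (-4)|/|n| = 14/17 from the second.

14/17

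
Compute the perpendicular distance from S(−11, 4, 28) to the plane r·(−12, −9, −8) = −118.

10/17

n = (−12, −9, −8); n·P − (-118) = -10; |n| = 17; distance = 10/17.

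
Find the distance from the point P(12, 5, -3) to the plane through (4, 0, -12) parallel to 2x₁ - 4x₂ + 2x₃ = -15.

7/√6

Parallel planes share the normal n = (2, -4, 2); since (4, 0, -12) lies on the plane, its equation is 2x₁ - 4x₂ + 2x₃ = -16.
Then n·(12, 5, -3) - (-16) = 14.
|n| = √(4 + 16 + 4) = 2√6, so the distance is |14|/(2√6) = 7/√6.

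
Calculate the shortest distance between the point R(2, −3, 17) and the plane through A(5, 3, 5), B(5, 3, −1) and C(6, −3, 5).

24/√37

AB = (0, 0, −6) and AC = (1, −6, 0), so a normal is n = AB × AC = (−36, −6, 0).
Then n·(2, −3, 17) − (−198) = 144.
|n| = √(1296 + 36 + 0) = 6√37, so the distance is |144|/(6√37) = 24/√37.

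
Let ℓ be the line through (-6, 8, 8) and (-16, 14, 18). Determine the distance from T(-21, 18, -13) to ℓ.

√766

A direction vector is d = (-10, 6, 10).
AP = (-15, 10, -21); AP·d = 0, |AP|² = 766, |d|² = 236.
distance² = |AP|² − (AP·d)²/|d|² = 766 − 0/236 = 766, so the distance is √766.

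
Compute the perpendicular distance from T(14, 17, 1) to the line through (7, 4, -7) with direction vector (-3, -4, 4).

√241

Direction vector d = (-3, -4, 4).
AP = (7, 13, 8), and AP × d = (84, -52, 11).
|AP × d|² = 9881 and |d|² = 41, so the distance is √(9881/41) = √241.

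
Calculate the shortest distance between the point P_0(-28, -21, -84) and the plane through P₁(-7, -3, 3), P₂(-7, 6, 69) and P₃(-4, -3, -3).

9/23

P₁P₂ = (0, 9, 66) and P₁P₃ = (3, 0, -6), so a normal is n = P₁P₂ × P₁P₃ = (-54, 198, -27).
d = |(-54)·(-28) + 198·(-21) + (-27)·(-84) − (-297)| / √(2916 + 39204 + 729) = |-81| / 207 = 9/23.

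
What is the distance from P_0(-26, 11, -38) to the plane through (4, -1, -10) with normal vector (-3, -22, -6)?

6/23

The plane has equation n·(r − (4, -1, -10)) = 0, i.e. n·r = 70.
n = (-3, -22, -6); n·P − 70 = -6; |n| = 23; distance = 6/23.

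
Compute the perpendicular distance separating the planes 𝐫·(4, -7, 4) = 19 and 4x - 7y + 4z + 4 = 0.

23/9

With common normal n = (4, -7, 4) (|n| = 9), the distance is |19 − (-4)|/|n| = 23/9.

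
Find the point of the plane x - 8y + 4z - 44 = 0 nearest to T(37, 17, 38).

(332/9, 161/9, 338/9)

n = (1, -8, 4), |n|² = 81, and n·T − 44 = 9.
t = 9/81 = 1/9, so the foot is T − t·n = (37, 17, 38) − (1/9)·(1, -8, 4) = (332/9, 161/9, 338/9).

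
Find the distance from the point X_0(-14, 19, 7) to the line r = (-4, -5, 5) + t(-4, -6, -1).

Direction vector d = (-4, -6, -1).
AP = (-10, 24, 2); AP·d = -106, |AP|² = 680, |d|² = 53.
distance² = |AP|² − (AP·d)²/|d|² = 680 − 11236/53 = 468, so the distance is 6√13.

6√13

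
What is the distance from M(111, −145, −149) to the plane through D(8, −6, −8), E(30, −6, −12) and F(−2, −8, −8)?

3

DE = (22, 0, −4) and DF = (−10, −2, 0), so a normal is n = DE × DF = (−8, 40, −44).
Then n·(111, −145, −149) − 48 = −180.
|n| = √(64 + 1600 + 1936) = 60, so the distance is |-180|/60 = 3.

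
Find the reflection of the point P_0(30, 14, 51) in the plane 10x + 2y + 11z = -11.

(-50, -2, -37)

With n = (10, 2, 11), the signed offset is (n·P_0 − (-11))/|n|² = 900/225 = 4.
P_0' = P_0 − 2t·n = (30, 14, 51) − 8·(10, 2, 11) = (-50, -2, -37).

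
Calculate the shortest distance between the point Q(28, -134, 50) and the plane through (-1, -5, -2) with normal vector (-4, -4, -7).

The plane has equation n·(r − (-1, -5, -2)) = 0, i.e. n·r = 38.
d = |(-4)·28 + (-4)·(-134) + (-7)·50 − 38| / √(16 + 16 + 49) = |36| / 9 = 4.

4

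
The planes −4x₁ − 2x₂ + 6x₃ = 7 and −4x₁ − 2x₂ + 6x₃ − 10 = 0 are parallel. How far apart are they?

Both planes have normal n = (−4, −2, 6), |n| = 2√14. Any point on the first plane is at distance |10 − 7|/|n| = 3/(2√14) from the second.

3√14/28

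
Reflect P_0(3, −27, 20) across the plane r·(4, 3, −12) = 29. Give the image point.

With n = (4, 3, −12), the signed offset is (n·P_0 − 29)/|n|² = -338/169 = -2.
P_0' = P_0 − 2t·n = (3, −27, 20) − (-4)·(4, 3, −12) = (19, −15, −28).

(19, -15, -28)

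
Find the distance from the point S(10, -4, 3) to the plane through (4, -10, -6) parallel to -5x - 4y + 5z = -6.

3√66/22

Parallel planes share the normal n = (-5, -4, 5); since (4, -10, -6) lies on the plane, its equation is -5x - 4y + 5z = -10.
Then n·(10, -4, 3) - (-10) = -9.
|n| = √(25 + 16 + 25) = √66, so the distance is |-9|/√66 = 9/√66.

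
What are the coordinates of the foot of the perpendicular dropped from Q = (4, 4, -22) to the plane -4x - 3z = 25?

(8, 4, -19)

The perpendicular from Q has direction n = (-4, 0, -3): r = (4, 4, -22) + t(-4, 0, -3).
Substitute into the plane: n·(Q + tn) = 25 gives 50 + 25t = 25, so t = -1.
Foot = (4, 4, -22) + (-1)·(-4, 0, -3) = (8, 4, -19).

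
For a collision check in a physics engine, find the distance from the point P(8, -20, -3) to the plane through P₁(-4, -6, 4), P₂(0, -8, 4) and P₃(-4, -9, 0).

11/√29

P₁P₂ = (4, -2, 0) and P₁P₃ = (0, -3, -4), so a normal is n = P₁P₂ × P₁P₃ = (8, 16, -12).
Then n·(8, -20, -3) - (-176) = -44.
|n| = √(64 + 256 + 144) = 4√29, so the distance is |-44|/(4√29) = 11/√29.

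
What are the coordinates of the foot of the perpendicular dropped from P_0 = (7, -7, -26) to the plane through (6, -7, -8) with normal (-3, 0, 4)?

(-2, -7, -14)

The perpendicular from P_0 has direction n = (-3, 0, 4): r = (7, -7, -26) + μ(-3, 0, 4).
Substitute into the plane: n·(P_0 + μn) = -50 gives -125 + 25μ = -50, so μ = 3.
Foot = (7, -7, -26) + 3·(-3, 0, 4) = (-2, -7, -14).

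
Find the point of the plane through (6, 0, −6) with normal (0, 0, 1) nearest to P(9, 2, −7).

(9, 2, -6)

The perpendicular from P has direction n = (0, 0, 1): r = (9, 2, −7) + t(0, 0, 1).
Substitute into the plane: n·(P + tn) = -6 gives -7 + 1t = -6, so t = 1.
Foot = (9, 2, −7) + 1·(0, 0, 1) = (9, 2, −6).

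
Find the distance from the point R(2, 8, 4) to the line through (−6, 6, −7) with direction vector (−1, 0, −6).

√41

Direction vector d = (−1, 0, −6).
AP = (8, 2, 11), and AP × d = (−12, 37, 2).
|AP × d|² = 1517 and |d|² = 37, so the distance is √(1517/37) = √41.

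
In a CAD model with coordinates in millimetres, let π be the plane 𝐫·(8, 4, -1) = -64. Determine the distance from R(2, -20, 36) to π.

4

Normal vector n = (8, 4, -1), and n·(2, -20, 36) - (-64) = -36.
|n| = √(64 + 16 + 1) = 9, so the distance is |-36|/9 = 4.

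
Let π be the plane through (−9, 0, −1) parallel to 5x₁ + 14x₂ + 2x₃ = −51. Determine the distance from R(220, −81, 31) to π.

Parallel planes share the normal n = (5, 14, 2); since (−9, 0, −1) lies on the plane, its equation is 5x₁ + 14x₂ + 2x₃ = -47.
Then n·(220, −81, 31) − (−47) = 75.
|n| = √(25 + 196 + 4) = 15, so the distance is |75|/15 = 5.

5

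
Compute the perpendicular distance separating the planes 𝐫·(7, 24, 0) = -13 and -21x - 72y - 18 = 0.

7/25

Divide the second equation by -3 to match normals: 7x + 24y = -6.
With common normal n = (7, 24, 0) (|n| = 25), the distance is |(-13) − (-6)|/|n| = 7/25.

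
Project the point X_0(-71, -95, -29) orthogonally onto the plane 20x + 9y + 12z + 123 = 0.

The perpendicular from X_0 has direction n = (20, 9, 12): r = (-71, -95, -29) + t(20, 9, 12).
Substitute into the plane: n·(X_0 + tn) = -123 gives -2623 + 625t = -123, so t = 4.
Foot = (-71, -95, -29) + 4·(20, 9, 12) = (9, -59, 19).

(9, -59, 19)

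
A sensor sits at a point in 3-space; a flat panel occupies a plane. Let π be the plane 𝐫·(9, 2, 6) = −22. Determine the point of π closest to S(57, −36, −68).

The perpendicular from S has direction n = (9, 2, 6): r = (57, −36, −68) + μ(9, 2, 6).
Substitute into the plane: n·(S + μn) = -22 gives 33 + 121μ = -22, so μ = -5/11.
Foot = (57, −36, −68) + (-5/11)·(9, 2, 6) = (582/11, −406/11, −778/11).

(582/11, -406/11, -778/11)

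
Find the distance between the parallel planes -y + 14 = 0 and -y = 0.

14

With common normal n = (0, -1, 0) (|n| = 1), the distance is |(-14) − 0|/|n| = 14/1 = 14.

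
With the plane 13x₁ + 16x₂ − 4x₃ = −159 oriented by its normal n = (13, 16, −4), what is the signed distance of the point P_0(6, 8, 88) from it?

13/21

n·P_0 − (-159) = 13.
|n| = 21, so the signed distance is 13/21.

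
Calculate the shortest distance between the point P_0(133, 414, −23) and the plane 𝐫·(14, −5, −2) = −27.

9

d = |14·133 + (-5)·414 + (-2)·(-23) − (-27)| / √(196 + 25 + 4) = |-135| / 15 = 9.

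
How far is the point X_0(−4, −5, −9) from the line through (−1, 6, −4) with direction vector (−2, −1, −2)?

√74

Direction vector d = (−2, −1, −2).
AP = (−3, −11, −5), and AP × d = (17, 4, −19).
|AP × d|² = 666 and |d|² = 9, so the distance is √(666/9) = √74.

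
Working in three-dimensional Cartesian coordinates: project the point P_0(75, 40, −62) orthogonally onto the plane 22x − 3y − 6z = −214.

(-13, 52, -38)

n = (22, −3, −6), |n|² = 529, and n·P_0 − (-214) = 2116.
t = 2116/529 = 4, so the foot is P_0 − t·n = (75, 40, −62) − 4·(22, −3, −6) = (−13, 52, −38).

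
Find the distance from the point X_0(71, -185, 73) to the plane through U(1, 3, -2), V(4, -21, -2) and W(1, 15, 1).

UV = (3, -24, 0) and UW = (0, 12, 3), so a normal is n = UV × UW = (-72, -9, 36).
Then n·(71, -185, 73) - (-171) = -648.
|n| = √(5184 + 81 + 1296) = 81, so the distance is |-648|/81 = 8.

8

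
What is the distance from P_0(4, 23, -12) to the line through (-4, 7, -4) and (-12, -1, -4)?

4√6

A direction vector is d = (-8, -8, 0).
AP = (8, 16, -8), and AP × d = (-64, 64, 64).
|AP × d|² = 12288 and |d|² = 128, so the distance is √(12288/128) = √96 = 4√6.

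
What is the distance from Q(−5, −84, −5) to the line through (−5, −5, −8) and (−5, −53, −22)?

A direction vector is d = (0, −48, −14).
AP = (0, −79, 3); AP·d = 3750, |AP|² = 6250, |d|² = 2500.
distance² = |AP|² − (AP·d)²/|d|² = 6250 − 14062500/2500 = 625, so the distance is 25.

25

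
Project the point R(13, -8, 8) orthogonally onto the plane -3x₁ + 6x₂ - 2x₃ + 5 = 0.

(7, 4, 4)

The perpendicular from R has direction n = (-3, 6, -2): r = (13, -8, 8) + t(-3, 6, -2).
Substitute into the plane: n·(R + tn) = -5 gives -103 + 49t = -5, so t = 2.
Foot = (13, -8, 8) + 2·(-3, 6, -2) = (7, 4, 4).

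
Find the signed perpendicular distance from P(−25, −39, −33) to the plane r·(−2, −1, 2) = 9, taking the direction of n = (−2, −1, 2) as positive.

n·P − 9 = 14.
|n| = 3, so the signed distance is 14/3.

14/3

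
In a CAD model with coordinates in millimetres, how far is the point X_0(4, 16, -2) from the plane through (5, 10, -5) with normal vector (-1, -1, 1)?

2√3/3

The plane has equation n·(r − (5, 10, -5)) = 0, i.e. n·r = -20.
Then n·(4, 16, -2) - (-20) = -2.
|n| = √(1 + 1 + 1) = √3, so the distance is |-2|/√3 = 2/√3.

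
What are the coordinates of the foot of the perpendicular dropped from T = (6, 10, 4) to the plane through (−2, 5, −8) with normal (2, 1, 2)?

(-4, 5, -6)

n = (2, 1, 2), |n|² = 9, and n·T − (-15) = 45.
t = 45/9 = 5, so the foot is T − t·n = (6, 10, 4) − 5·(2, 1, 2) = (−4, 5, −6).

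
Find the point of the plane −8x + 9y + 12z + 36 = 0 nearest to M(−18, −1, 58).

(6, -28, 22)

The perpendicular from M has direction n = (−8, 9, 12): r = (−18, −1, 58) + μ(−8, 9, 12).
Substitute into the plane: n·(M + μn) = -36 gives 831 + 289μ = -36, so μ = -3.
Foot = (−18, −1, 58) + (-3)·(−8, 9, 12) = (6, −28, 22).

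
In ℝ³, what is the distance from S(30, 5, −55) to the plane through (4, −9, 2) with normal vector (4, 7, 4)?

26/9

The plane has equation n·(r − (4, −9, 2)) = 0, i.e. n·r = -39.
d = |4·30 + 7·5 + 4·(-55) − (-39)| / √(16 + 49 + 16) = |-26| / 9 = 26/9.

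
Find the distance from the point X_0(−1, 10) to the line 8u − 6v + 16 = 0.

The normal to the line is n = (8, −6) with |n| = 10.
|n·X_0 − (-16)| = |-68 − (-16)| = 52, so the distance is 52/10 = 26/5.

26/5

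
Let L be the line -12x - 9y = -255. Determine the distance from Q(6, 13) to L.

d = |(-12)·6 + (-9)·13 − (-255)| / √(144 + 81) = |66|/15 = 22/5.

22/5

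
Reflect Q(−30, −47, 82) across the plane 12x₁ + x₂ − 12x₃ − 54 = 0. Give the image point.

With n = (12, 1, −12), the signed offset is (n·Q − 54)/|n|² = -1445/289 = -5.
Q' = Q − 2t·n = (−30, −47, 82) − (-10)·(12, 1, −12) = (90, −37, −38).

(90, -37, -38)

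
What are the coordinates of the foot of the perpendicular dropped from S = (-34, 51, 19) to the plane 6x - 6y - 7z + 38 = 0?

n = (6, -6, -7), |n|² = 121, and n·S − (-38) = -605.
t = -605/121 = -5, so the foot is S − t·n = (-34, 51, 19) − (-5)·(6, -6, -7) = (-4, 21, -16).

(-4, 21, -16)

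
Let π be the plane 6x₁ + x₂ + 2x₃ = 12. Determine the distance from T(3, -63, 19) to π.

n = (6, 1, 2); n·P − 12 = -19; |n| = √41; distance = 19/√41 = 19√41/41.

19/√41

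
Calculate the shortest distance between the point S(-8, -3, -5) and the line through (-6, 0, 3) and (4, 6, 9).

A direction vector is d = (10, 6, 6).
AP = (-2, -3, -8); AP·d = -86, |AP|² = 77, |d|² = 172.
distance² = |AP|² − (AP·d)²/|d|² = 77 − 7396/172 = 34, so the distance is √34.

√34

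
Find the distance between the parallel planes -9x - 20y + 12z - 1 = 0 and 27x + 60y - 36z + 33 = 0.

2/5

Divide the second equation by -3 to match normals: -9x - 20y + 12z = 11.
With common normal n = (-9, -20, 12) (|n| = 25), the distance is |1 − 11|/|n| = 10/25 = 2/5.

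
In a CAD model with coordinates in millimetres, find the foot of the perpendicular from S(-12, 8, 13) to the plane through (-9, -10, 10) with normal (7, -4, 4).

n = (7, -4, 4), |n|² = 81, and n·S − 17 = -81.
t = -81/81 = -1, so the foot is S − t·n = (-12, 8, 13) − (-1)·(7, -4, 4) = (-5, 4, 17).

(-5, 4, 17)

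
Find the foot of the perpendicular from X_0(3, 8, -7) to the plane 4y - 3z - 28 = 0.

n = (0, 4, -3), |n|² = 25, and n·X_0 − 28 = 25.
t = 25/25 = 1, so the foot is X_0 − t·n = (3, 8, -7) − 1·(0, 4, -3) = (3, 4, -4).

(3, 4, -4)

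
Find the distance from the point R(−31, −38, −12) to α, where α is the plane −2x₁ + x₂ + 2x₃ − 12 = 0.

4

d = |(-2)·(-31) + 1·(-38) + 2·(-12) − 12| / √(4 + 1 + 4) = |-12| / 3 = 4.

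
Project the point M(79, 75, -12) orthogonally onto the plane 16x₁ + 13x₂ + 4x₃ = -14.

n = (16, 13, 4), |n|² = 441, and n·M − (-14) = 2205.
t = 2205/441 = 5, so the foot is M − t·n = (79, 75, -12) − 5·(16, 13, 4) = (-1, 10, -32).

(-1, 10, -32)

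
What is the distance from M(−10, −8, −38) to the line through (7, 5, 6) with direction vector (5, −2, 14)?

3√41

Direction vector d = (5, −2, 14).
AP = (−17, −13, −44); AP·d = -675, |AP|² = 2394, |d|² = 225.
distance² = |AP|² − (AP·d)²/|d|² = 2394 − 455625/225 = 369, so the distance is 3√41.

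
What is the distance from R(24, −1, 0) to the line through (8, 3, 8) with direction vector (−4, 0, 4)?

4√3

Direction vector d = (−4, 0, 4).
AP = (16, −4, −8), and AP × d = (−16, −32, −16).
|AP × d|² = 1536 and |d|² = 32, so the distance is √(1536/32) = √48 = 4√3.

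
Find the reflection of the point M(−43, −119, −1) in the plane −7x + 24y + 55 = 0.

With n = (−7, 24, 0), the signed offset is (n·M − (-55))/|n|² = -2500/625 = -4.
M' = M − 2t·n = (−43, −119, −1) − (-8)·(−7, 24, 0) = (−99, 73, −1).

(-99, 73, -1)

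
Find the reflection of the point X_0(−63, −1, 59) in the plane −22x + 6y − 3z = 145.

(25, -25, 71)

With n = (−22, 6, −3), the signed offset is (n·X_0 − 145)/|n|² = 1058/529 = 2.
X_0' = X_0 − 2t·n = (−63, −1, 59) − 4·(−22, 6, −3) = (25, −25, 71).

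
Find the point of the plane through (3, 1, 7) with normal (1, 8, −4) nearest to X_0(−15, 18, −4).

The perpendicular from X_0 has direction n = (1, 8, −4): r = (−15, 18, −4) + λ(1, 8, −4).
Substitute into the plane: n·(X_0 + λn) = -17 gives 145 + 81λ = -17, so λ = -2.
Foot = (−15, 18, −4) + (-2)·(1, 8, −4) = (−17, 2, 4).

(-17, 2, 4)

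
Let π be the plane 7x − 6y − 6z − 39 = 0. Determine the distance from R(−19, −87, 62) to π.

n = (7, −6, −6); n·P − 39 = -22; |n| = 11; distance = 22/11 = 2.

2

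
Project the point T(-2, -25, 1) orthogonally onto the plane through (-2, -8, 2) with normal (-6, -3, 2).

(4, -22, -1)

The perpendicular from T has direction n = (-6, -3, 2): r = (-2, -25, 1) + t(-6, -3, 2).
Substitute into the plane: n·(T + tn) = 40 gives 89 + 49t = 40, so t = -1.
Foot = (-2, -25, 1) + (-1)·(-6, -3, 2) = (4, -22, -1).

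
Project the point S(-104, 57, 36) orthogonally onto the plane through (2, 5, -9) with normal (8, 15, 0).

(-1736/17, 1029/17, 36)

n = (8, 15, 0), |n|² = 289, and n·S − 91 = -68.
t = -68/289 = -4/17, so the foot is S − t·n = (-104, 57, 36) − (-4/17)·(8, 15, 0) = (-1736/17, 1029/17, 36).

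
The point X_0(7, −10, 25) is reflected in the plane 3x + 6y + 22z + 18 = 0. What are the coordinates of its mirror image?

With n = (3, 6, 22), the signed offset is (n·X_0 − (-18))/|n|² = 529/529 = 1.
X_0' = X_0 − 2t·n = (7, −10, 25) − 2·(3, 6, 22) = (1, −22, −19).

(1, -22, -19)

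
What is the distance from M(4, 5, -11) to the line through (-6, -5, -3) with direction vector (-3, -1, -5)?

Direction vector d = (-3, -1, -5).
AP = (10, 10, -8), and AP × d = (-58, 74, 20).
|AP × d|² = 9240 and |d|² = 35, so the distance is √(9240/35) = √264 = 2√66.

2√66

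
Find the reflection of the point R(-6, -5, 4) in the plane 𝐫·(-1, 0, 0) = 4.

With n = (-1, 0, 0), the signed offset is (n·R − 4)/|n|² = 2/1 = 2.
R' = R − 2t·n = (-6, -5, 4) − 4·(-1, 0, 0) = (-2, -5, 4).

(-2, -5, 4)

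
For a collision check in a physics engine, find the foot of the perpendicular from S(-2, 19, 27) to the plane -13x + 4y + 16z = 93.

n = (-13, 4, 16), |n|² = 441, and n·S − 93 = 441.
t = 441/441 = 1, so the foot is S − t·n = (-2, 19, 27) − 1·(-13, 4, 16) = (11, 15, 11).

(11, 15, 11)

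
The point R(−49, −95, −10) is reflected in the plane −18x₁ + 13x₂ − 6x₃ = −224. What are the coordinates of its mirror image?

n = (−18, 13, −6), |n|² = 529, n·R − (-224) = -69, so t = -69/529 = -3/23.
Foot F = R − (-3/23)·n = (−1181/23, −2146/23, −248/23); the reflection is 2F − R = (−1235/23, −2107/23, −266/23).

(-1235/23, -2107/23, -266/23)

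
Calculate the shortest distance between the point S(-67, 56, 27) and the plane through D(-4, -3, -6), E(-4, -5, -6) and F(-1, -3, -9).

DE = (0, -2, 0) and DF = (3, 0, -3), so a normal is n = DE × DF = (6, 0, 6).
Then n·(-67, 56, 27) - (-60) = -180.
|n| = √(36 + 0 + 36) = 6√2, so the distance is |-180|/(6√2) = 15√2.

15√2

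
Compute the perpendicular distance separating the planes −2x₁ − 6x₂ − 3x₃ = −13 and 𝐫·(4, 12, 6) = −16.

Divide the second equation by -2 to match normals: −2x₁ − 6x₂ − 3x₃ = 8.
Both planes have normal n = (−2, −6, −3), |n| = 7. Any point on the first plane is at distance |8 − (-13)|/|n| = 21/7 = 3 from the second.

3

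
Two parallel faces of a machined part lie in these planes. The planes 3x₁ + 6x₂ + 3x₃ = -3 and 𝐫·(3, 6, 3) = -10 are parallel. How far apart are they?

7/(3√6)

With common normal n = (3, 6, 3) (|n| = 3√6), the distance is |(-3) − (-10)|/|n| = 7/(3√6) = 7√6/18.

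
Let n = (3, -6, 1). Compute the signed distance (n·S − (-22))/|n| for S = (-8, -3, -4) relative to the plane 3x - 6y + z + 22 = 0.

6√46/23

n·S − (-22) = 12.
|n| = √46, so the signed distance is 6√46/23.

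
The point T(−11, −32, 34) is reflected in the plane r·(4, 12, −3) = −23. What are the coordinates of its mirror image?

(13, 40, 16)

n = (4, 12, −3), |n|² = 169, n·T − (-23) = -507, so t = -507/169 = -3.
Foot F = T − (-3)·n = (1, 4, 25); the reflection is 2F − T = (13, 40, 16).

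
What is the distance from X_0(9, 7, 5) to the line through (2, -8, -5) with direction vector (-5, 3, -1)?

√374

Direction vector d = (-5, 3, -1).
AP = (7, 15, 10), and AP × d = (-45, -43, 96).
|AP × d|² = 13090 and |d|² = 35, so the distance is √(13090/35) = √374.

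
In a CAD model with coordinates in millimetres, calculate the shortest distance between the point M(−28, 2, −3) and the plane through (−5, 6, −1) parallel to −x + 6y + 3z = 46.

7√46/46

Parallel planes share the normal n = (−1, 6, 3); since (−5, 6, −1) lies on the plane, its equation is −x + 6y + 3z = 38.
Then n·(−28, 2, −3) − 38 = −7.
|n| = √(1 + 36 + 9) = √46, so the distance is |-7|/√46 = 7√46/46.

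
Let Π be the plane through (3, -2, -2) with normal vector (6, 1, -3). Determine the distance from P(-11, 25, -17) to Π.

6√46/23

The plane has equation n·(r − (3, -2, -2)) = 0, i.e. n·r = 22.
d = |6·(-11) + 1·25 + (-3)·(-17) − 22| / √(36 + 1 + 9) = |-12| / √46 = 6√46/23.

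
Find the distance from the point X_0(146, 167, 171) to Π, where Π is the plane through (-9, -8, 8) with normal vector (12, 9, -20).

The plane has equation n·(r − (-9, -8, 8)) = 0, i.e. n·r = -340.
n = (12, 9, -20); n·P − (-340) = 175; |n| = 25; distance = 175/25 = 7.

7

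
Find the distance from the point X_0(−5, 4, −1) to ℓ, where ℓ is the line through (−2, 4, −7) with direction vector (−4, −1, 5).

Direction vector d = (−4, −1, 5).
AP = (−3, 0, 6), and AP × d = (6, −9, 3).
|AP × d|² = 126 and |d|² = 42, so the distance is √(126/42) = √3.

√3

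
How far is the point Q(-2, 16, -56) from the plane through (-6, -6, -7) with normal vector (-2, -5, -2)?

20√33/33

The plane has equation n·(r − (-6, -6, -7)) = 0, i.e. n·r = 56.
Then n·(-2, 16, -56) - 56 = -20.
|n| = √(4 + 25 + 4) = √33, so the distance is |-20|/√33 = 20√33/33.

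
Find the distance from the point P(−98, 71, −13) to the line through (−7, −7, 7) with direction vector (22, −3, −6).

Direction vector d = (22, −3, −6).
AP = (−91, 78, −20), and AP × d = (−528, −986, −1443).
|AP × d|² = 3333229 and |d|² = 529, so the distance is √(3333229/529) = √6301.

√6301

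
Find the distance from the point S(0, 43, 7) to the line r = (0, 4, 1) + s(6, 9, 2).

6√13

Direction vector d = (6, 9, 2).
AP = (0, 39, 6); AP·d = 363, |AP|² = 1557, |d|² = 121.
distance² = |AP|² − (AP·d)²/|d|² = 1557 − 131769/121 = 468, so the distance is 6√13.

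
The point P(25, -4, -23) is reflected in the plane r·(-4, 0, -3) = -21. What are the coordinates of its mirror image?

(109/5, -4, -127/5)

n = (-4, 0, -3), |n|² = 25, n·P − (-21) = -10, so t = -10/25 = -2/5.
Foot F = P − (-2/5)·n = (117/5, -4, -121/5); the reflection is 2F − P = (109/5, -4, -127/5).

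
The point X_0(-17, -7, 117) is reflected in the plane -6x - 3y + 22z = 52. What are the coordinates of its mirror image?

(43, 23, -103)

n = (-6, -3, 22), |n|² = 529, n·X_0 − 52 = 2645, so t = 2645/529 = 5.
Foot F = X_0 − 5·n = (13, 8, 7); the reflection is 2F − X_0 = (43, 23, -103).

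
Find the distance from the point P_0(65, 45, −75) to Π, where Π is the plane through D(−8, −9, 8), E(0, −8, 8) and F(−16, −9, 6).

3

DE = (8, 1, 0) and DF = (−8, 0, −2), so a normal is n = DE × DF = (−2, 16, 8).
Then n·(65, 45, −75) − (−64) = 54.
|n| = √(4 + 256 + 64) = 18, so the distance is |54|/18 = 3.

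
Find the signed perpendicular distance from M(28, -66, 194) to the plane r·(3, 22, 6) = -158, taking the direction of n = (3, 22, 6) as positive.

n·M − (-158) = -46.
|n| = 23, so the signed distance is -46/23 = -2.

-2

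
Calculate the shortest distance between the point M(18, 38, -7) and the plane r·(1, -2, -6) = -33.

17√41/41

n = (1, -2, -6); n·P − (-33) = 17; |n| = √41; distance = 17/√41 = 17√41/41.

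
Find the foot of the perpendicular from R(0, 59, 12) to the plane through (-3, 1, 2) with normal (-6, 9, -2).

(24, 23, 20)

The perpendicular from R has direction n = (-6, 9, -2): r = (0, 59, 12) + λ(-6, 9, -2).
Substitute into the plane: n·(R + λn) = 23 gives 507 + 121λ = 23, so λ = -4.
Foot = (0, 59, 12) + (-4)·(-6, 9, -2) = (24, 23, 20).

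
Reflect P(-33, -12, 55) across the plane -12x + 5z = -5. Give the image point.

(63, -12, 15)

With n = (-12, 0, 5), the signed offset is (n·P − (-5))/|n|² = 676/169 = 4.
P' = P − 2t·n = (-33, -12, 55) − 8·(-12, 0, 5) = (63, -12, 15).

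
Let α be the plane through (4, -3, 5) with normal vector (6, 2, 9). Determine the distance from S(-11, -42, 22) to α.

The plane has equation n·(r − (4, -3, 5)) = 0, i.e. n·r = 63.
d = |6·(-11) + 2·(-42) + 9·22 − 63| / √(36 + 4 + 81) = |-15| / 11 = 15/11.

15/11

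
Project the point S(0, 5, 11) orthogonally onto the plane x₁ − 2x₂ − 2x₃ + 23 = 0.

(1, 3, 9)

n = (1, −2, −2), |n|² = 9, and n·S − (-23) = -9.
t = -9/9 = -1, so the foot is S − t·n = (0, 5, 11) − (-1)·(1, −2, −2) = (1, 3, 9).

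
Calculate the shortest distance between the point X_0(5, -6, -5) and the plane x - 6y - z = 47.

n = (1, -6, -1); n·P − 47 = -1; |n| = √38; distance = 1/√38 = √38/38.

√38/38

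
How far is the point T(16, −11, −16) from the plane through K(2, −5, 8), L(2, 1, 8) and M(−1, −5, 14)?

4√5/5

KL = (0, 6, 0) and KM = (−3, 0, 6), so a normal is n = KL × KM = (36, 0, 18).
Then n·(16, −11, −16) − 216 = 72.
|n| = √(1296 + 0 + 324) = 18√5, so the distance is |72|/(18√5) = 4√5/5.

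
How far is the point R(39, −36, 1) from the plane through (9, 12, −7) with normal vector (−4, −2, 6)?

The plane has equation n·(r − (9, 12, −7)) = 0, i.e. n·r = -102.
d = |(-4)·39 + (-2)·(-36) + 6·1 − (-102)| / √(16 + 4 + 36) = |24| / (2√14) = 6√14/7.

12/√14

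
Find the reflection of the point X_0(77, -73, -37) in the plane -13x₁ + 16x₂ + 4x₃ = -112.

(-53, 87, 3)

n = (-13, 16, 4), |n|² = 441, n·X_0 − (-112) = -2205, so t = -2205/441 = -5.
Foot F = X_0 − (-5)·n = (12, 7, -17); the reflection is 2F − X_0 = (-53, 87, 3).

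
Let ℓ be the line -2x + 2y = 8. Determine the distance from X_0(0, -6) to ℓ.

The normal to the line is n = (-2, 2) with |n| = 2√2.
|n·X_0 − 8| = |-12 − 8| = 20, so the distance is 20/(2√2) = 5√2.

5√2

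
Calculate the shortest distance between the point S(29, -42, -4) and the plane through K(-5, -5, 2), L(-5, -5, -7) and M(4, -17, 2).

5

KL = (0, 0, -9) and KM = (9, -12, 0), so a normal is n = KL × KM = (-108, -81, 0).
Then n·(29, -42, -4) - 945 = -675.
|n| = √(11664 + 6561 + 0) = 135, so the distance is |-675|/135 = 5.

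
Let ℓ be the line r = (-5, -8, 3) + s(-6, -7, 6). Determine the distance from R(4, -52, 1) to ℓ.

Direction vector d = (-6, -7, 6).
AP = (9, -44, -2), and AP × d = (-278, -42, -327).
|AP × d|² = 185977 and |d|² = 121, so the distance is √(185977/121) = √1537.

√1537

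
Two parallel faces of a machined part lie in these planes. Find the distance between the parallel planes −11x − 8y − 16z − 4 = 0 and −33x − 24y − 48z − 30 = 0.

2/7

Divide the second equation by 3 to match normals: −11x − 8y − 16z = 10.
Both planes have normal n = (−11, −8, −16), |n| = 21. Any point on the first plane is at distance |10 − 4|/|n| = 6/21 = 2/7 from the second.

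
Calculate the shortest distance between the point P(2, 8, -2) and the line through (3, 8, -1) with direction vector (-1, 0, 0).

1

Direction vector d = (-1, 0, 0).
AP = (-1, 0, -1), and AP × d = (0, 1, 0).
|AP × d|² = 1 and |d|² = 1, so the distance is √1 = 1.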